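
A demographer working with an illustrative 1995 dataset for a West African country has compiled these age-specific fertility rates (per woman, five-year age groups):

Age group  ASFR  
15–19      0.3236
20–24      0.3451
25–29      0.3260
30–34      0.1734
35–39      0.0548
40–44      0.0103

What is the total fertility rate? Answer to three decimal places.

Sum of ASFRs = 0.3236 + 0.3451 + 0.3260 + 0.1734 + 0.0548 + 0.0103 = 1.2332
TFR = 5 × 1.2332 = 6.166

6.166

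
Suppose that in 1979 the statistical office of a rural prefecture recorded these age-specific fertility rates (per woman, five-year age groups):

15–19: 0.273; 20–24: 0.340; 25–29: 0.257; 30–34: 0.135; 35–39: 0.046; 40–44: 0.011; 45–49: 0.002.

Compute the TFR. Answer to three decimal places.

5.320

Sum of ASFRs = 0.273 + 0.340 + 0.257 + 0.135 + 0.046 + 0.011 + 0.002 = 1.064
TFR = 5 × 1.064 = 5.32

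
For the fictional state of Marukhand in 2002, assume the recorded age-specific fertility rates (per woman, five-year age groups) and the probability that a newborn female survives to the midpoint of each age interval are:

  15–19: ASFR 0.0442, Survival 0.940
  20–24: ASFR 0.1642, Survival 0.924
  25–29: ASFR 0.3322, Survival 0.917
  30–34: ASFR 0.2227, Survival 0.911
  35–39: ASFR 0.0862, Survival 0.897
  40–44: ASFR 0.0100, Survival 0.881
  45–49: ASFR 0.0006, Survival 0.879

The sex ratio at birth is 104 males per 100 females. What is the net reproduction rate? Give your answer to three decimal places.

Proportion female at birth = 100 / (100 + 104) = 0.49020.
Survival-weighted fertility by age (5·fₓ·Sₓ):
  15–19: 5 × 0.0442 × 0.940 = 0.20774
  20–24: 5 × 0.1642 × 0.924 = 0.75860
  25–29: 5 × 0.3322 × 0.917 = 1.52314
  30–34: 5 × 0.2227 × 0.911 = 1.01440
  35–39: 5 × 0.0862 × 0.897 = 0.38661
  40–44: 5 × 0.0100 × 0.881 = 0.04405
  45–49: 5 × 0.0006 × 0.879 = 0.00264
Sum = 3.93718
NRR = 0.49020 × 3.93718 = 1.93001
With NRR above 1 the population is above replacement fertility.

1.930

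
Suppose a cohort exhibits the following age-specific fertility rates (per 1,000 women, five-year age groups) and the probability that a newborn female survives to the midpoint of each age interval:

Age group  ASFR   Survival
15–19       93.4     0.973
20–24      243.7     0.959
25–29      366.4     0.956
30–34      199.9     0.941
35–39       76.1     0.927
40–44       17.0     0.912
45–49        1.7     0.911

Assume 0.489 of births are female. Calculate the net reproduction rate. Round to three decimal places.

Proportion female at birth = 0.489.
Survival-weighted fertility by age (5·fₓ·Sₓ):
  15–19: 5 × 93.4/1000 × 0.973 = 0.45439
  20–24: 5 × 243.7/1000 × 0.959 = 1.16854
  25–29: 5 × 366.4/1000 × 0.956 = 1.75139
  30–34: 5 × 199.9/1000 × 0.941 = 0.94053
  35–39: 5 × 76.1/1000 × 0.927 = 0.35272
  40–44: 5 × 17.0/1000 × 0.912 = 0.07752
  45–49: 5 × 1.7/1000 × 0.911 = 0.00774
Sum = 4.75283
NRR = 0.489 × 4.75283 = 2.32413
An NRR exceeding 1 indicates intrinsic growth under these rates.

2.324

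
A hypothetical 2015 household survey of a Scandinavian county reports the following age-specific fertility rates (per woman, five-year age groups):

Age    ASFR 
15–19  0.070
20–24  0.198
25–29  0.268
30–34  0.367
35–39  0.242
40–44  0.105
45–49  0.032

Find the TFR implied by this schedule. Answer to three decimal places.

6.410

Sum of ASFRs = 0.070 + 0.198 + 0.268 + 0.367 + 0.242 + 0.105 + 0.032 = 1.282
TFR = 5 × 1.282 = 6.41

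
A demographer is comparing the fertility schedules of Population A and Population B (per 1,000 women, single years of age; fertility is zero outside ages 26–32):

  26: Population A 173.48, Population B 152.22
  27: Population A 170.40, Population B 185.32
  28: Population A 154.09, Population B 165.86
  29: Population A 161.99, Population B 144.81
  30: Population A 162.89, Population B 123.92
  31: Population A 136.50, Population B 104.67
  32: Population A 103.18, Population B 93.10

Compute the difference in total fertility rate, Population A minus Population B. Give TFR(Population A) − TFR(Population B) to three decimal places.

0.093

Population A:
  Sum of ASFRs = 173.48 + 170.40 + 154.09 + 161.99 + 162.89 + 136.50 + 103.18 = 1062.53
  TFR = 1062.53 / 1000 = 1.06253
Population B:
  Sum of ASFRs = 152.22 + 185.32 + 165.86 + 144.81 + 123.92 + 104.67 + 93.10 = 969.90
  TFR = 969.90 / 1000 = 0.9699
Difference = 1.06253 − 0.9699 = 0.09263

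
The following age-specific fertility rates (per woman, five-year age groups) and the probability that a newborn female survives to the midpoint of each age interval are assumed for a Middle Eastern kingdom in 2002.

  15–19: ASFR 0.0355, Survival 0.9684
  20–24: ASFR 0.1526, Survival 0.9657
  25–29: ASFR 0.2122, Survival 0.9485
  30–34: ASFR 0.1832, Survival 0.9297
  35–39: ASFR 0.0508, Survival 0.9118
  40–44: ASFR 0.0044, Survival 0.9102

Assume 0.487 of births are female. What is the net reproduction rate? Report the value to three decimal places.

1.470

Proportion female at birth = 0.487.
Each age group contributes 5 × ASFR × survival:
  15–19: 5 × 0.0355 × 0.9684 = 0.17189
  20–24: 5 × 0.1526 × 0.9657 = 0.73683
  25–29: 5 × 0.2122 × 0.9485 = 1.00636
  30–34: 5 × 0.1832 × 0.9297 = 0.85161
  35–39: 5 × 0.0508 × 0.9118 = 0.23160
  40–44: 5 × 0.0044 × 0.9102 = 0.02002
Sum = 3.01831
NRR = 0.487 × 3.01831 = 1.46992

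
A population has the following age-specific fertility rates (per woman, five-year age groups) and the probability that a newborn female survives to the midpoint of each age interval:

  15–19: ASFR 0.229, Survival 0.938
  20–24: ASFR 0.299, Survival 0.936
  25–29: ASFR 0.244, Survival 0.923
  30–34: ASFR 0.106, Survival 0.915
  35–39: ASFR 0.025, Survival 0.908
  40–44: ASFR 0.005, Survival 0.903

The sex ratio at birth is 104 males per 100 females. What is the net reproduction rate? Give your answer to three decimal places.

2.069

Proportion female at birth = 100 / (100 + 104) = 0.49020.
Per-age-group product (5 × ASFR × survival probability):
  15–19: 5 × 0.229 × 0.938 = 1.07401
  20–24: 5 × 0.299 × 0.936 = 1.39932
  25–29: 5 × 0.244 × 0.923 = 1.12606
  30–34: 5 × 0.106 × 0.915 = 0.48495
  35–39: 5 × 0.025 × 0.908 = 0.11350
  40–44: 5 × 0.005 × 0.903 = 0.02258
Sum = 4.22042
NRR = 0.49020 × 4.22042 = 2.06885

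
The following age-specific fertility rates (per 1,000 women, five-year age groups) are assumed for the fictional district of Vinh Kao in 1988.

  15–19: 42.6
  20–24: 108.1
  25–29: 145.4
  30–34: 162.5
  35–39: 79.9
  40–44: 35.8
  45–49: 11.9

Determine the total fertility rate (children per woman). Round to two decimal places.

2.93

Sum of ASFRs = 42.6 + 108.1 + 145.4 + 162.5 + 79.9 + 35.8 + 11.9 = 586.2
TFR = 5 × 586.2 / 1000 = 2.931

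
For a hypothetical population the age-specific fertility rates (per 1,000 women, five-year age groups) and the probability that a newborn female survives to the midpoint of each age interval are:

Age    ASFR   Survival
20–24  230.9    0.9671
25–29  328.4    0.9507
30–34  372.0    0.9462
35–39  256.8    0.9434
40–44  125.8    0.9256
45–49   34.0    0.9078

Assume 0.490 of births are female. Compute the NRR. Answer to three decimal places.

Proportion female at birth = 0.490.
Survival-weighted fertility by age (5·fₓ·Sₓ):
  20–24: 5 × 230.9/1000 × 0.9671 = 1.11652
  25–29: 5 × 328.4/1000 × 0.9507 = 1.56105
  30–34: 5 × 372.0/1000 × 0.9462 = 1.75993
  35–39: 5 × 256.8/1000 × 0.9434 = 1.21133
  40–44: 5 × 125.8/1000 × 0.9256 = 0.58220
  45–49: 5 × 34.0/1000 × 0.9078 = 0.15433
Sum = 6.38536
NRR = 0.490 × 6.38536 = 3.12883

3.129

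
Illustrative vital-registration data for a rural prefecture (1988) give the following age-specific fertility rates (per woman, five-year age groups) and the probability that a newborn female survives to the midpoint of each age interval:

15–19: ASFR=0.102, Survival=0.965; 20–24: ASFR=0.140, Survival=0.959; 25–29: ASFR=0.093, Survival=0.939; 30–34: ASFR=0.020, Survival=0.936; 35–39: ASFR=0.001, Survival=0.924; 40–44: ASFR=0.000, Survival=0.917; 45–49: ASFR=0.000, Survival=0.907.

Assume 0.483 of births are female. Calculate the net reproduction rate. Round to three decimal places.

Proportion female at birth = 0.483.
Each age group contributes 5 × ASFR × survival:
  15–19: 5 × 0.102 × 0.965 = 0.49215
  20–24: 5 × 0.140 × 0.959 = 0.67130
  25–29: 5 × 0.093 × 0.939 = 0.43664
  30–34: 5 × 0.020 × 0.936 = 0.09360
  35–39: 5 × 0.001 × 0.924 = 0.00462
  40–44: 5 × 0.000 × 0.917 = 0.00000
  45–49: 5 × 0.000 × 0.907 = 0.00000
Sum = 1.69831
NRR = 0.483 × 1.69831 = 0.82028

0.820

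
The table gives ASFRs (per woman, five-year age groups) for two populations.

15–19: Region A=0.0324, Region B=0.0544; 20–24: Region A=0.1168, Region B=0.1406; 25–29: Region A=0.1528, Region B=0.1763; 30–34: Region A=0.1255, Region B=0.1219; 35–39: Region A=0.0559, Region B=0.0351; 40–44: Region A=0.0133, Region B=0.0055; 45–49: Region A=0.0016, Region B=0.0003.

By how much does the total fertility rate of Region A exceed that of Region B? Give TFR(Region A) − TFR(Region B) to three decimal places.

-0.179

Region A:
  Sum of ASFRs = 0.0324 + 0.1168 + 0.1528 + 0.1255 + 0.0559 + 0.0133 + 0.0016 = 0.4983
  TFR = 5 × 0.4983 = 2.4915
Region B:
  Sum of ASFRs = 0.0544 + 0.1406 + 0.1763 + 0.1219 + 0.0351 + 0.0055 + 0.0003 = 0.5341
  TFR = 5 × 0.5341 = 2.6705
Difference = 2.4915 − 2.6705 = -0.179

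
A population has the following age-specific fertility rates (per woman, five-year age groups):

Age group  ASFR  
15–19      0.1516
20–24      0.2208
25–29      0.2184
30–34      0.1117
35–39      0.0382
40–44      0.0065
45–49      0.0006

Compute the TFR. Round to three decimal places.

3.739

Sum of ASFRs = 0.1516 + 0.2208 + 0.2184 + 0.1117 + 0.0382 + 0.0065 + 0.0006 = 0.7478
TFR = 5 × 0.7478 = 3.739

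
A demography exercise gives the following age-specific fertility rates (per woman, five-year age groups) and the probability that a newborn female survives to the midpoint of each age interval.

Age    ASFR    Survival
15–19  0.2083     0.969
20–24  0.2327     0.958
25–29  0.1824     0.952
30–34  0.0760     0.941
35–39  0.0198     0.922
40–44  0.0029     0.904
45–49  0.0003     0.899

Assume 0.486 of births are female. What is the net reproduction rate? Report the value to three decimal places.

Proportion female at birth = 0.486.
Each age group contributes 5 × ASFR × survival:
  15–19: 5 × 0.2083 × 0.969 = 1.00921
  20–24: 5 × 0.2327 × 0.958 = 1.11463
  25–29: 5 × 0.1824 × 0.952 = 0.86822
  30–34: 5 × 0.0760 × 0.941 = 0.35758
  35–39: 5 × 0.0198 × 0.922 = 0.09128
  40–44: 5 × 0.0029 × 0.904 = 0.01311
  45–49: 5 × 0.0003 × 0.899 = 0.00135
Sum = 3.45538
NRR = 0.486 × 3.45538 = 1.67931

1.679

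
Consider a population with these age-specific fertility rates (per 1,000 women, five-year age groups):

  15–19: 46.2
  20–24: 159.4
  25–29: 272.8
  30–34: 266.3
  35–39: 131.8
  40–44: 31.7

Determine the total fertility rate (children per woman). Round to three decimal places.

4.541

Sum of ASFRs = 46.2 + 159.4 + 272.8 + 266.3 + 131.8 + 31.7 = 908.2
TFR = 5 × 908.2 / 1000 = 4.541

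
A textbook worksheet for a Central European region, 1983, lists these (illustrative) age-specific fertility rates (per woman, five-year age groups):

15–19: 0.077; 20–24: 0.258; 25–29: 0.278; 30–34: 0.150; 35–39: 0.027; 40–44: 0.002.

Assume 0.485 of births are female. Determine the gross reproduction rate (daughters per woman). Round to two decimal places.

1.92

Proportion female at birth = 0.485.
Sum of ASFRs = 0.077 + 0.258 + 0.278 + 0.150 + 0.027 + 0.002 = 0.792
TFR = 5 × 0.792 = 3.96
GRR = 0.485 × 3.96 = 1.92060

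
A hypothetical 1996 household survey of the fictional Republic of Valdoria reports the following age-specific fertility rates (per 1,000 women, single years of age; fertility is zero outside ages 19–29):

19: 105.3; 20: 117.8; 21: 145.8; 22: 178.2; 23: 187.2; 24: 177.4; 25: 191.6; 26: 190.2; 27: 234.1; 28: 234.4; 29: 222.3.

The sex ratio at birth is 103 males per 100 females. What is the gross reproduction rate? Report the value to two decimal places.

Proportion female at birth = 100 / (100 + 103) = 0.49261.
Sum of ASFRs = 105.3 + 117.8 + 145.8 + 178.2 + 187.2 + 177.4 + 191.6 + 190.2 + 234.1 + 234.4 + 222.3 = 1984.3
TFR = 1984.3 / 1000 = 1.9843
GRR = 0.49261 × 1.9843 = 0.97749

0.98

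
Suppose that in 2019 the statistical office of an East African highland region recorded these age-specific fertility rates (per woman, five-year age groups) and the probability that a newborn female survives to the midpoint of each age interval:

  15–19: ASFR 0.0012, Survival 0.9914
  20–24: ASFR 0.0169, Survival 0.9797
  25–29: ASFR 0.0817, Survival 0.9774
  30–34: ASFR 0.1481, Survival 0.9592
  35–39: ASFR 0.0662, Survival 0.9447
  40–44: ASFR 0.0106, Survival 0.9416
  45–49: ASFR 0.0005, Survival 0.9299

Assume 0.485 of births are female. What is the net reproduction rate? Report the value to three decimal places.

0.758

Proportion female at birth = 0.485.
Per-age-group product (5 × ASFR × survival probability):
  15–19: 5 × 0.0012 × 0.9914 = 0.00595
  20–24: 5 × 0.0169 × 0.9797 = 0.08278
  25–29: 5 × 0.0817 × 0.9774 = 0.39927
  30–34: 5 × 0.1481 × 0.9592 = 0.71029
  35–39: 5 × 0.0662 × 0.9447 = 0.31270
  40–44: 5 × 0.0106 × 0.9416 = 0.04990
  45–49: 5 × 0.0005 × 0.9299 = 0.00232
Sum = 1.56321
NRR = 0.485 × 1.56321 = 0.75816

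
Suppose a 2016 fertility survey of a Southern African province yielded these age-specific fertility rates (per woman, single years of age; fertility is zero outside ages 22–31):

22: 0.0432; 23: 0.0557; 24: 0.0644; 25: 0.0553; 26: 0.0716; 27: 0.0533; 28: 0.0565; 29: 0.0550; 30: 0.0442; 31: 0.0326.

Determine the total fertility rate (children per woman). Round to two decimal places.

0.53

Sum of ASFRs = 0.0432 + 0.0557 + 0.0644 + 0.0553 + 0.0716 + 0.0533 + 0.0565 + 0.0550 + 0.0442 + 0.0326 = 0.5318
TFR = 0.5318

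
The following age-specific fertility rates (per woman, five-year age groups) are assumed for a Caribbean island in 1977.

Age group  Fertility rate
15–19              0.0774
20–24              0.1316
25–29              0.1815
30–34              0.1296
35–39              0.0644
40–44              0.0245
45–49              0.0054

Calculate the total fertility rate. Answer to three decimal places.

Sum of ASFRs = 0.0774 + 0.1316 + 0.1815 + 0.1296 + 0.0644 + 0.0245 + 0.0054 = 0.6144
TFR = 5 × 0.6144 = 3.072

3.072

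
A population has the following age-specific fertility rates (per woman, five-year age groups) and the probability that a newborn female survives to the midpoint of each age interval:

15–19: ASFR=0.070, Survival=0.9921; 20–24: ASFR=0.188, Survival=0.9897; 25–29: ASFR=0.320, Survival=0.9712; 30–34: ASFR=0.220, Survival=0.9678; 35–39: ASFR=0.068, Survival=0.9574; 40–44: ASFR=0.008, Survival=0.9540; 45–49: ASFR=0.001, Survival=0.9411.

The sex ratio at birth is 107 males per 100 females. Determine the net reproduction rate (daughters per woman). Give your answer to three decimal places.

2.060

Proportion female at birth = 100 / (100 + 107) = 0.48309.
Weighting each age-specific rate by interval width and survival:
  15–19: 5 × 0.070 × 0.9921 = 0.34724
  20–24: 5 × 0.188 × 0.9897 = 0.93032
  25–29: 5 × 0.320 × 0.9712 = 1.55392
  30–34: 5 × 0.220 × 0.9678 = 1.06458
  35–39: 5 × 0.068 × 0.9574 = 0.32552
  40–44: 5 × 0.008 × 0.9540 = 0.03816
  45–49: 5 × 0.001 × 0.9411 = 0.00471
Sum = 4.26445
NRR = 0.48309 × 4.26445 = 2.06011
With NRR above 1 the population is above replacement fertility.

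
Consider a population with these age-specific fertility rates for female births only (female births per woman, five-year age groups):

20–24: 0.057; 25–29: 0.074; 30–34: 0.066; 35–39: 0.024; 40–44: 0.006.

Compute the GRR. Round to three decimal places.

1.135

Sum of female ASFRs = 0.057 + 0.074 + 0.066 + 0.024 + 0.006 = 0.227
GRR = 5 × 0.227 = 1.135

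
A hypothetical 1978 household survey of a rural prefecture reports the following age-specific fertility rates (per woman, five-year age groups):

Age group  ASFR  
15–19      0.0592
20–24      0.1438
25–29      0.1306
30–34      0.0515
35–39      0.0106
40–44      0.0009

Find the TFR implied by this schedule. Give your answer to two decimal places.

Sum of ASFRs = 0.0592 + 0.1438 + 0.1306 + 0.0515 + 0.0106 + 0.0009 = 0.3966
TFR = 5 × 0.3966 = 1.983

1.98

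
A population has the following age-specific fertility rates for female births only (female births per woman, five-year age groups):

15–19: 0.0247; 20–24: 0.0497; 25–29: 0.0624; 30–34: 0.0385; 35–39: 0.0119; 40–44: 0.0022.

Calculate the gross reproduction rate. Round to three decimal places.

Sum of female ASFRs = 0.0247 + 0.0497 + 0.0624 + 0.0385 + 0.0119 + 0.0022 = 0.1894
GRR = 5 × 0.1894 = 0.947

0.947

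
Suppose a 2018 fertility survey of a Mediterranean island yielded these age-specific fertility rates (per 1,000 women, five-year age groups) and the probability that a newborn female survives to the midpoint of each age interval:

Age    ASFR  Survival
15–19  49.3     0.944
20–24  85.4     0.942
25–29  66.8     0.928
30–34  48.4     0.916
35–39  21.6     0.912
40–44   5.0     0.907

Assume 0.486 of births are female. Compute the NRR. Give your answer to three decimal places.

Proportion female at birth = 0.486.
Per-age-group product (5 × ASFR × survival probability):
  15–19: 5 × 49.3/1000 × 0.944 = 0.23270
  20–24: 5 × 85.4/1000 × 0.942 = 0.40223
  25–29: 5 × 66.8/1000 × 0.928 = 0.30995
  30–34: 5 × 48.4/1000 × 0.916 = 0.22167
  35–39: 5 × 21.6/1000 × 0.912 = 0.09850
  40–44: 5 × 5.0/1000 × 0.907 = 0.02268
Sum = 1.28773
NRR = 0.486 × 1.28773 = 0.62584

0.626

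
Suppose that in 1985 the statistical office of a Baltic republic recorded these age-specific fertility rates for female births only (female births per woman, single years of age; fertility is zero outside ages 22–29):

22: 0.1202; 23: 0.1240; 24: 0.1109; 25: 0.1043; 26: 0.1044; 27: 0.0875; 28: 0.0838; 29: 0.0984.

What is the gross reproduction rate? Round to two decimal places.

Sum of female ASFRs = 0.1202 + 0.1240 + 0.1109 + 0.1043 + 0.1044 + 0.0875 + 0.0838 + 0.0984 = 0.8335
GRR = 0.8335

0.83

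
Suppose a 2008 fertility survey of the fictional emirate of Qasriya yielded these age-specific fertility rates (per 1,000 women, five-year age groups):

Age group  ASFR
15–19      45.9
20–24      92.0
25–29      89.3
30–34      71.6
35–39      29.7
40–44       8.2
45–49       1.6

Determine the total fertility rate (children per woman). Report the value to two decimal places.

Sum of ASFRs = 45.9 + 92.0 + 89.3 + 71.6 + 29.7 + 8.2 + 1.6 = 338.3
TFR = 5 × 338.3 / 1000 = 1.6915

1.69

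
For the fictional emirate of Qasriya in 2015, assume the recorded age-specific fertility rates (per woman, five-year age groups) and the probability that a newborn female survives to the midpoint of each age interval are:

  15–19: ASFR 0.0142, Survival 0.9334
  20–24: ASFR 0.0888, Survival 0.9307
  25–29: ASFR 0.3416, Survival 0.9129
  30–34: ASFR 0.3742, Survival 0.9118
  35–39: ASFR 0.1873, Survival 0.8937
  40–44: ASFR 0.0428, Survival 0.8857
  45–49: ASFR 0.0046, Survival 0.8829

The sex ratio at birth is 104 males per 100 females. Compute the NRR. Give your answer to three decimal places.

2.349

Proportion female at birth = 100 / (100 + 104) = 0.49020.
Survival-weighted fertility by age (5·fₓ·Sₓ):
  15–19: 5 × 0.0142 × 0.9334 = 0.06627
  20–24: 5 × 0.0888 × 0.9307 = 0.41323
  25–29: 5 × 0.3416 × 0.9129 = 1.55923
  30–34: 5 × 0.3742 × 0.9118 = 1.70598
  35–39: 5 × 0.1873 × 0.8937 = 0.83695
  40–44: 5 × 0.0428 × 0.8857 = 0.18954
  45–49: 5 × 0.0046 × 0.8829 = 0.02031
Sum = 4.79151
NRR = 0.49020 × 4.79151 = 2.34880
An NRR exceeding 1 indicates intrinsic growth under these rates.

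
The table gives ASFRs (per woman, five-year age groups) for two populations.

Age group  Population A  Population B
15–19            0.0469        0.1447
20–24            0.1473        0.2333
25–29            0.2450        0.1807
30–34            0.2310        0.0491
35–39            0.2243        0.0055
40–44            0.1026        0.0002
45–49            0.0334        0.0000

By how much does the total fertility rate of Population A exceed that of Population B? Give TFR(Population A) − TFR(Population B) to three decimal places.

Population A:
  Sum of ASFRs = 0.0469 + 0.1473 + 0.2450 + 0.2310 + 0.2243 + 0.1026 + 0.0334 = 1.0305
  TFR = 5 × 1.0305 = 5.1525
Population B:
  Sum of ASFRs = 0.1447 + 0.2333 + 0.1807 + 0.0491 + 0.0055 + 0.0002 + 0.0000 = 0.6135
  TFR = 5 × 0.6135 = 3.0675
Difference = 5.1525 − 3.0675 = 2.085

2.085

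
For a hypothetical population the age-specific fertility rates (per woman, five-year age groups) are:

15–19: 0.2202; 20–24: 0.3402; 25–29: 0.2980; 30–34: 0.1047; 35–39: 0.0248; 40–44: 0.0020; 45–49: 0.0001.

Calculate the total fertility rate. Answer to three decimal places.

4.950

Sum of ASFRs = 0.2202 + 0.3402 + 0.2980 + 0.1047 + 0.0248 + 0.0020 + 0.0001 = 0.9900
TFR = 5 × 0.9900 = 4.95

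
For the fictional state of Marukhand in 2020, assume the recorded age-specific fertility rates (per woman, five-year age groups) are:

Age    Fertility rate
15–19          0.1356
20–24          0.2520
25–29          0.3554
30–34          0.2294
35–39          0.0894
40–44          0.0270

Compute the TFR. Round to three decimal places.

5.444

Sum of ASFRs = 0.1356 + 0.2520 + 0.3554 + 0.2294 + 0.0894 + 0.0270 = 1.0888
TFR = 5 × 1.0888 = 5.444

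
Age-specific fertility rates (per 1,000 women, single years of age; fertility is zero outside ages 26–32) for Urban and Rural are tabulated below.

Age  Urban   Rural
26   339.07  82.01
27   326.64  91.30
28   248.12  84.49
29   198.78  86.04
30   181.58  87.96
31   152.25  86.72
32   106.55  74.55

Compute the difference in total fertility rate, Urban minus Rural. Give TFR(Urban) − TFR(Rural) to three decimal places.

Urban:
  Sum of ASFRs = 339.07 + 326.64 + 248.12 + 198.78 + 181.58 + 152.25 + 106.55 = 1552.99
  TFR = 1552.99 / 1000 = 1.55299
Rural:
  Sum of ASFRs = 82.01 + 91.30 + 84.49 + 86.04 + 87.96 + 86.72 + 74.55 = 593.07
  TFR = 593.07 / 1000 = 0.59307
Difference = 1.55299 − 0.59307 = 0.95992

0.960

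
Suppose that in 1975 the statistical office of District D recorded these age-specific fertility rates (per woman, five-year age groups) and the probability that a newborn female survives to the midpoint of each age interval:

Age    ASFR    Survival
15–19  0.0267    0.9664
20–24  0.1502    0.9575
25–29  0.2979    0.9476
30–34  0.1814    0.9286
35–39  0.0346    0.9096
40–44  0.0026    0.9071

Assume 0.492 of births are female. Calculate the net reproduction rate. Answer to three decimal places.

Proportion female at birth = 0.492.
Each age group contributes 5 × ASFR × survival:
  15–19: 5 × 0.0267 × 0.9664 = 0.12901
  20–24: 5 × 0.1502 × 0.9575 = 0.71908
  25–29: 5 × 0.2979 × 0.9476 = 1.41145
  30–34: 5 × 0.1814 × 0.9286 = 0.84224
  35–39: 5 × 0.0346 × 0.9096 = 0.15736
  40–44: 5 × 0.0026 × 0.9071 = 0.01179
Sum = 3.27093
NRR = 0.492 × 3.27093 = 1.60930

1.609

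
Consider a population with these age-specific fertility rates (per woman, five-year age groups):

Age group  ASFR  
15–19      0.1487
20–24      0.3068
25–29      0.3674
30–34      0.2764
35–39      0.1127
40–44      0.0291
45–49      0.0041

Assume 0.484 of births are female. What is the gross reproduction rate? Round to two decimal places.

Proportion female at birth = 0.484.
Sum of ASFRs = 0.1487 + 0.3068 + 0.3674 + 0.2764 + 0.1127 + 0.0291 + 0.0041 = 1.2452
TFR = 5 × 1.2452 = 6.226
GRR = 0.484 × 6.226 = 3.01338

3.01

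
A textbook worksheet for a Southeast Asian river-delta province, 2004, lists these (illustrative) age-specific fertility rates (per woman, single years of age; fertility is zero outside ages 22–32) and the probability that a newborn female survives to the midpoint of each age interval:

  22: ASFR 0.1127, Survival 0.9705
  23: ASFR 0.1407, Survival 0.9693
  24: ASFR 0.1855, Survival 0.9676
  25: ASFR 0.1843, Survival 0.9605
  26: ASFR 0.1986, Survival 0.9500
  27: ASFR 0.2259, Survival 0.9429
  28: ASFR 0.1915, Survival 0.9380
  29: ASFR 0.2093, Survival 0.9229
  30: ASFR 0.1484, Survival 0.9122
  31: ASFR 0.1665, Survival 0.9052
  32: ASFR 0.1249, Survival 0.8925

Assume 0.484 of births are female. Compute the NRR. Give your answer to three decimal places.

Proportion female at birth = 0.484.
Each age group contributes 1 × ASFR × survival:
  22: 1 × 0.1127 × 0.9705 = 0.10938
  23: 1 × 0.1407 × 0.9693 = 0.13638
  24: 1 × 0.1855 × 0.9676 = 0.17949
  25: 1 × 0.1843 × 0.9605 = 0.17702
  26: 1 × 0.1986 × 0.9500 = 0.18867
  27: 1 × 0.2259 × 0.9429 = 0.21300
  28: 1 × 0.1915 × 0.9380 = 0.17963
  29: 1 × 0.2093 × 0.9229 = 0.19316
  30: 1 × 0.1484 × 0.9122 = 0.13537
  31: 1 × 0.1665 × 0.9052 = 0.15072
  32: 1 × 0.1249 × 0.8925 = 0.11147
Sum = 1.77429
NRR = 0.484 × 1.77429 = 0.85876
With NRR below 1 the population is below replacement fertility.

0.859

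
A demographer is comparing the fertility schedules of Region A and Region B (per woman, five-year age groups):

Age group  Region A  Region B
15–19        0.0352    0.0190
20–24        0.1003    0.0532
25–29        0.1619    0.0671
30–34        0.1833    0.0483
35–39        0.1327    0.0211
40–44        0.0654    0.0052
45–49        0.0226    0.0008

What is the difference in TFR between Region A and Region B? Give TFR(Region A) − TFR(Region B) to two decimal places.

Region A:
  Sum of ASFRs = 0.0352 + 0.1003 + 0.1619 + 0.1833 + 0.1327 + 0.0654 + 0.0226 = 0.7014
  TFR = 5 × 0.7014 = 3.507
Region B:
  Sum of ASFRs = 0.0190 + 0.0532 + 0.0671 + 0.0483 + 0.0211 + 0.0052 + 0.0008 = 0.2147
  TFR = 5 × 0.2147 = 1.0735
Difference = 3.507 − 1.0735 = 2.4335

2.43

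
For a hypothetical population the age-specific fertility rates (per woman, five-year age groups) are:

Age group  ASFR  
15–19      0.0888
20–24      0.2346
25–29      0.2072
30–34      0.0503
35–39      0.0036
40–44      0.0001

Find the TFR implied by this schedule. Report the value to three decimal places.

2.923

Sum of ASFRs = 0.0888 + 0.2346 + 0.2072 + 0.0503 + 0.0036 + 0.0001 = 0.5846
TFR = 5 × 0.5846 = 2.923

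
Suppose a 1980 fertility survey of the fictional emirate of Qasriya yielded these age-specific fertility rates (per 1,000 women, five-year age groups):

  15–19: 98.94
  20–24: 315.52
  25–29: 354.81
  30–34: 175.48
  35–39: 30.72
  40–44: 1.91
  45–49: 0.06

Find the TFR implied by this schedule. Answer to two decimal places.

Sum of ASFRs = 98.94 + 315.52 + 354.81 + 175.48 + 30.72 + 1.91 + 0.06 = 977.44
TFR = 5 × 977.44 / 1000 = 4.8872

4.89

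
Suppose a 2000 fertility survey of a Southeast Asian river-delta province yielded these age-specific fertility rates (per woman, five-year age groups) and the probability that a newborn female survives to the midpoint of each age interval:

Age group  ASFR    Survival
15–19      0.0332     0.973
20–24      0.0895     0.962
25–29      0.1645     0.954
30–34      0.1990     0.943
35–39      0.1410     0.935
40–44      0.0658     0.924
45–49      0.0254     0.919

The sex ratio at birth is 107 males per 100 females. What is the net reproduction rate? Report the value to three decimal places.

Proportion female at birth = 100 / (100 + 107) = 0.48309.
Weighting each age-specific rate by interval width and survival:
  15–19: 5 × 0.0332 × 0.973 = 0.16152
  20–24: 5 × 0.0895 × 0.962 = 0.43050
  25–29: 5 × 0.1645 × 0.954 = 0.78467
  30–34: 5 × 0.1990 × 0.943 = 0.93829
  35–39: 5 × 0.1410 × 0.935 = 0.65918
  40–44: 5 × 0.0658 × 0.924 = 0.30400
  45–49: 5 × 0.0254 × 0.919 = 0.11671
Sum = 3.39487
NRR = 0.48309 × 3.39487 = 1.64003

1.640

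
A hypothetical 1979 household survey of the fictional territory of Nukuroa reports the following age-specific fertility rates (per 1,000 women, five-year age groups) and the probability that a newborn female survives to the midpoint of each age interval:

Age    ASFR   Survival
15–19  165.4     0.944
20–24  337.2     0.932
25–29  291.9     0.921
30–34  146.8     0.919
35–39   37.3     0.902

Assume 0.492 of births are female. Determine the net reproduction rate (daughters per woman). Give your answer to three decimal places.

2.233

Proportion female at birth = 0.492.
Per-age-group product (5 × ASFR × survival probability):
  15–19: 5 × 165.4/1000 × 0.944 = 0.78069
  20–24: 5 × 337.2/1000 × 0.932 = 1.57135
  25–29: 5 × 291.9/1000 × 0.921 = 1.34420
  30–34: 5 × 146.8/1000 × 0.919 = 0.67455
  35–39: 5 × 37.3/1000 × 0.902 = 0.16822
Sum = 4.53901
NRR = 0.492 × 4.53901 = 2.23319
An NRR exceeding 1 indicates intrinsic growth under these rates.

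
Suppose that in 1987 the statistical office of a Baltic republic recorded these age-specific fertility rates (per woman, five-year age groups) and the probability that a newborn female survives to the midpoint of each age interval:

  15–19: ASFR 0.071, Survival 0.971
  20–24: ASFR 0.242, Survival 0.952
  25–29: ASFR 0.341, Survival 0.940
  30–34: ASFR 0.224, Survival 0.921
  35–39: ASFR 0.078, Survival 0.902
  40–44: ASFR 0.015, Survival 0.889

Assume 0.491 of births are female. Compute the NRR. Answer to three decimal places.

2.234

Proportion female at birth = 0.491.
Per-age-group product (5 × ASFR × survival probability):
  15–19: 5 × 0.071 × 0.971 = 0.34471
  20–24: 5 × 0.242 × 0.952 = 1.15192
  25–29: 5 × 0.341 × 0.940 = 1.60270
  30–34: 5 × 0.224 × 0.921 = 1.03152
  35–39: 5 × 0.078 × 0.902 = 0.35178
  40–44: 5 × 0.015 × 0.889 = 0.06668
Sum = 4.54931
NRR = 0.491 × 4.54931 = 2.23371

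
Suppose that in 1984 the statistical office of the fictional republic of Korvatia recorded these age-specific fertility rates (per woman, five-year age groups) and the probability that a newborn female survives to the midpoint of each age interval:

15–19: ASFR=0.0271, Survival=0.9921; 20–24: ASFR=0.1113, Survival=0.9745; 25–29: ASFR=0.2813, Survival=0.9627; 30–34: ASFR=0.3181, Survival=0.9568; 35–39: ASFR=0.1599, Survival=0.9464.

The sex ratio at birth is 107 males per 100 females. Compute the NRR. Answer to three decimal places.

Proportion female at birth = 100 / (100 + 107) = 0.48309.
Survival-weighted fertility by age (5·fₓ·Sₓ):
  15–19: 5 × 0.0271 × 0.9921 = 0.13443
  20–24: 5 × 0.1113 × 0.9745 = 0.54231
  25–29: 5 × 0.2813 × 0.9627 = 1.35404
  30–34: 5 × 0.3181 × 0.9568 = 1.52179
  35–39: 5 × 0.1599 × 0.9464 = 0.75665
Sum = 4.30922
NRR = 0.48309 × 4.30922 = 2.08174
An NRR exceeding 1 indicates intrinsic growth under these rates.

2.082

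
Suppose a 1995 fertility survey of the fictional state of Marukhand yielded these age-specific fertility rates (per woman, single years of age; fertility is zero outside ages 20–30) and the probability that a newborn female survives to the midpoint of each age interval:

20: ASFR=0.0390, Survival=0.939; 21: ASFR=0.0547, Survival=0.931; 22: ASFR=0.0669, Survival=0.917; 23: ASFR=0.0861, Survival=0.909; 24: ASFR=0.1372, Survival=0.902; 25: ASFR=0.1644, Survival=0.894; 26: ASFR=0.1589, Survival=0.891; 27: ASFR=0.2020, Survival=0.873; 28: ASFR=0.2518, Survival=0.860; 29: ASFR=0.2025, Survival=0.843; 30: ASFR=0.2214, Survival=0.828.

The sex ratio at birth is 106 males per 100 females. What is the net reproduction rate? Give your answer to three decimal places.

Proportion female at birth = 100 / (100 + 106) = 0.48544.
Weighting each age-specific rate by interval width and survival:
  20: 1 × 0.0390 × 0.939 = 0.03662
  21: 1 × 0.0547 × 0.931 = 0.05093
  22: 1 × 0.0669 × 0.917 = 0.06135
  23: 1 × 0.0861 × 0.909 = 0.07826
  24: 1 × 0.1372 × 0.902 = 0.12375
  25: 1 × 0.1644 × 0.894 = 0.14697
  26: 1 × 0.1589 × 0.891 = 0.14158
  27: 1 × 0.2020 × 0.873 = 0.17635
  28: 1 × 0.2518 × 0.860 = 0.21655
  29: 1 × 0.2025 × 0.843 = 0.17071
  30: 1 × 0.2214 × 0.828 = 0.18332
Sum = 1.38639
NRR = 0.48544 × 1.38639 = 0.67301

0.673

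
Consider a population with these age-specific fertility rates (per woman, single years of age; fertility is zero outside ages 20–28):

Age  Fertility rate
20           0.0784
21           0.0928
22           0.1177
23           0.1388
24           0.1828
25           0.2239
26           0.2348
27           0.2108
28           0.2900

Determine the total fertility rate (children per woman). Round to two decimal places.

1.57

Sum of ASFRs = 0.0784 + 0.0928 + 0.1177 + 0.1388 + 0.1828 + 0.2239 + 0.2348 + 0.2108 + 0.2900 = 1.5700
TFR = 1.57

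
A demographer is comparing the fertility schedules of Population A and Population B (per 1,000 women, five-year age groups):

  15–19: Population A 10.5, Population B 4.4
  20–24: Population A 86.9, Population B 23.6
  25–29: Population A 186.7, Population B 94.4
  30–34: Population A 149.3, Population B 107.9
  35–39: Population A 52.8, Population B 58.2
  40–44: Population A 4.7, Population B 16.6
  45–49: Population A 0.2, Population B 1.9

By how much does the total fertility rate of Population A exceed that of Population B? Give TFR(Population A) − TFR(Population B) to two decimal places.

0.92

Population A:
  Sum of ASFRs = 10.5 + 86.9 + 186.7 + 149.3 + 52.8 + 4.7 + 0.2 = 491.1
  TFR = 5 × 491.1 / 1000 = 2.4555
Population B:
  Sum of ASFRs = 4.4 + 23.6 + 94.4 + 107.9 + 58.2 + 16.6 + 1.9 = 307.0
  TFR = 5 × 307.0 / 1000 = 1.535
Difference = 2.4555 − 1.535 = 0.9205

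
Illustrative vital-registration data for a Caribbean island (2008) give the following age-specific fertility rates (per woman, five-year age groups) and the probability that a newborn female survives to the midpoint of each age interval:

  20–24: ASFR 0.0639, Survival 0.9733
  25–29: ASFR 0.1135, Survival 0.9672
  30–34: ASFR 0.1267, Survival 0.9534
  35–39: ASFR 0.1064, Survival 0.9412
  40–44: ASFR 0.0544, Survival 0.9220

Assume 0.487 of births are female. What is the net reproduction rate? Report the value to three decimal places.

Proportion female at birth = 0.487.
Survival-weighted fertility by age (5·fₓ·Sₓ):
  20–24: 5 × 0.0639 × 0.9733 = 0.31097
  25–29: 5 × 0.1135 × 0.9672 = 0.54889
  30–34: 5 × 0.1267 × 0.9534 = 0.60398
  35–39: 5 × 0.1064 × 0.9412 = 0.50072
  40–44: 5 × 0.0544 × 0.9220 = 0.25078
Sum = 2.21534
NRR = 0.487 × 2.21534 = 1.07887

1.079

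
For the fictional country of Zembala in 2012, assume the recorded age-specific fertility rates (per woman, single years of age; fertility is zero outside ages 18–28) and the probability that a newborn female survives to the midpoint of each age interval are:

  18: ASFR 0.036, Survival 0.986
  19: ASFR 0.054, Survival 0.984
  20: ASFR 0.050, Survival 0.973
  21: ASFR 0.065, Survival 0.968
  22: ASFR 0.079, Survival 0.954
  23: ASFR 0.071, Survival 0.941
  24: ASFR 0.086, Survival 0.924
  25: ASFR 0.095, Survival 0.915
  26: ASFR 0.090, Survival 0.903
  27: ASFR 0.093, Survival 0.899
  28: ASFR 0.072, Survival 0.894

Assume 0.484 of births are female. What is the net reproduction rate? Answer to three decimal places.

0.357

Proportion female at birth = 0.484.
Per-age-group product (1 × ASFR × survival probability):
  18: 1 × 0.036 × 0.986 = 0.03550
  19: 1 × 0.054 × 0.984 = 0.05314
  20: 1 × 0.050 × 0.973 = 0.04865
  21: 1 × 0.065 × 0.968 = 0.06292
  22: 1 × 0.079 × 0.954 = 0.07537
  23: 1 × 0.071 × 0.941 = 0.06681
  24: 1 × 0.086 × 0.924 = 0.07946
  25: 1 × 0.095 × 0.915 = 0.08693
  26: 1 × 0.090 × 0.903 = 0.08127
  27: 1 × 0.093 × 0.899 = 0.08361
  28: 1 × 0.072 × 0.894 = 0.06437
Sum = 0.73803
NRR = 0.484 × 0.73803 = 0.35721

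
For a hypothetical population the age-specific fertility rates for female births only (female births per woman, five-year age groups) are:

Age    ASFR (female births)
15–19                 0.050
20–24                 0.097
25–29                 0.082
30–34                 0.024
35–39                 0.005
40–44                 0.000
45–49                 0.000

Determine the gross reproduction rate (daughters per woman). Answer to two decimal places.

1.29

Sum of female ASFRs = 0.050 + 0.097 + 0.082 + 0.024 + 0.005 + 0.000 + 0.000 = 0.258
GRR = 5 × 0.258 = 1.29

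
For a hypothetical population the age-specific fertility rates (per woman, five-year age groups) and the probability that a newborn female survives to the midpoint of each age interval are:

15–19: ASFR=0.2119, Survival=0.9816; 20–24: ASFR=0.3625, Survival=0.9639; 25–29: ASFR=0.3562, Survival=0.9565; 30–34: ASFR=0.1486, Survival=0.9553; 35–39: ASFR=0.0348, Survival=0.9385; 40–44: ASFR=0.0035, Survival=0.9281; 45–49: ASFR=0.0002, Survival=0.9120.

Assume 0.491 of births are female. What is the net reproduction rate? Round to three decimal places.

Proportion female at birth = 0.491.
Survival-weighted fertility by age (5·fₓ·Sₓ):
  15–19: 5 × 0.2119 × 0.9816 = 1.04001
  20–24: 5 × 0.3625 × 0.9639 = 1.74707
  25–29: 5 × 0.3562 × 0.9565 = 1.70353
  30–34: 5 × 0.1486 × 0.9553 = 0.70979
  35–39: 5 × 0.0348 × 0.9385 = 0.16330
  40–44: 5 × 0.0035 × 0.9281 = 0.01624
  45–49: 5 × 0.0002 × 0.9120 = 0.00091
Sum = 5.38085
NRR = 0.491 × 5.38085 = 2.64200
With NRR above 1 the population is above replacement fertility.

2.642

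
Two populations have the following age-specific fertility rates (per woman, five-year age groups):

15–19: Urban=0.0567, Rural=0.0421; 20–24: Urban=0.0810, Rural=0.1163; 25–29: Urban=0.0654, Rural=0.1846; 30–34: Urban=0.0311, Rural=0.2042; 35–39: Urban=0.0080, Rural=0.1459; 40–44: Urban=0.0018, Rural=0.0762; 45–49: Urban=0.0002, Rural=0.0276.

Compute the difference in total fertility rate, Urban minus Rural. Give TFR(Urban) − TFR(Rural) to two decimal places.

-2.76

Urban:
  Sum of ASFRs = 0.0567 + 0.0810 + 0.0654 + 0.0311 + 0.0080 + 0.0018 + 0.0002 = 0.2442
  TFR = 5 × 0.2442 = 1.221
Rural:
  Sum of ASFRs = 0.0421 + 0.1163 + 0.1846 + 0.2042 + 0.1459 + 0.0762 + 0.0276 = 0.7969
  TFR = 5 × 0.7969 = 3.9845
Difference = 1.221 − 3.9845 = -2.7635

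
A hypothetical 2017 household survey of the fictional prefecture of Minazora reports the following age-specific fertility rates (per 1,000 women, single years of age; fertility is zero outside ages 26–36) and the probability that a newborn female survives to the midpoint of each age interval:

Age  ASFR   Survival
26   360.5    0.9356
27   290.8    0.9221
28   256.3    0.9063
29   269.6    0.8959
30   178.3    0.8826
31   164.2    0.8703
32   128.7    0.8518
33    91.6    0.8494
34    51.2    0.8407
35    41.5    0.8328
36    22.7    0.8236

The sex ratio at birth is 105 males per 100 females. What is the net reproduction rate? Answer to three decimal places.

Proportion female at birth = 100 / (100 + 105) = 0.48780.
Weighting each age-specific rate by interval width and survival:
  26: 1 × 360.5/1000 × 0.9356 = 0.33728
  27: 1 × 290.8/1000 × 0.9221 = 0.26815
  28: 1 × 256.3/1000 × 0.9063 = 0.23228
  29: 1 × 269.6/1000 × 0.8959 = 0.24153
  30: 1 × 178.3/1000 × 0.8826 = 0.15737
  31: 1 × 164.2/1000 × 0.8703 = 0.14290
  32: 1 × 128.7/1000 × 0.8518 = 0.10963
  33: 1 × 91.6/1000 × 0.8494 = 0.07781
  34: 1 × 51.2/1000 × 0.8407 = 0.04304
  35: 1 × 41.5/1000 × 0.8328 = 0.03456
  36: 1 × 22.7/1000 × 0.8236 = 0.01870
Sum = 1.66325
NRR = 0.48780 × 1.66325 = 0.81133

0.811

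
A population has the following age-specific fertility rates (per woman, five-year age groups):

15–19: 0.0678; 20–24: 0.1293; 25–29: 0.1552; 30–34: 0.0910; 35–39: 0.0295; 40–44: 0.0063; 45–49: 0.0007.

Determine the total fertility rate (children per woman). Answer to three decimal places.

2.399

Sum of ASFRs = 0.0678 + 0.1293 + 0.1552 + 0.0910 + 0.0295 + 0.0063 + 0.0007 = 0.4798
TFR = 5 × 0.4798 = 2.399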